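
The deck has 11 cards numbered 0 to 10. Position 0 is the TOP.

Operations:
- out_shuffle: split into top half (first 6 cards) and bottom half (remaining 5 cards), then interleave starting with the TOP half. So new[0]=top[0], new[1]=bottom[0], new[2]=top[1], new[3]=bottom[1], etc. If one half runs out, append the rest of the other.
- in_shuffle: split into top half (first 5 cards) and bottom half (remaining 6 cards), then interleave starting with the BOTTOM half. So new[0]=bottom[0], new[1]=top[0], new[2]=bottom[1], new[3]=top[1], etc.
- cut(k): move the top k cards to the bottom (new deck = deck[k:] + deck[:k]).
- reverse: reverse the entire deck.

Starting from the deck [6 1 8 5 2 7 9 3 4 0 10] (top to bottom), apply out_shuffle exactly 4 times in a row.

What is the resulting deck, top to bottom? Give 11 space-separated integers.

Answer: 6 0 3 7 5 1 10 4 9 2 8

Derivation:
After op 1 (out_shuffle): [6 9 1 3 8 4 5 0 2 10 7]
After op 2 (out_shuffle): [6 5 9 0 1 2 3 10 8 7 4]
After op 3 (out_shuffle): [6 3 5 10 9 8 0 7 1 4 2]
After op 4 (out_shuffle): [6 0 3 7 5 1 10 4 9 2 8]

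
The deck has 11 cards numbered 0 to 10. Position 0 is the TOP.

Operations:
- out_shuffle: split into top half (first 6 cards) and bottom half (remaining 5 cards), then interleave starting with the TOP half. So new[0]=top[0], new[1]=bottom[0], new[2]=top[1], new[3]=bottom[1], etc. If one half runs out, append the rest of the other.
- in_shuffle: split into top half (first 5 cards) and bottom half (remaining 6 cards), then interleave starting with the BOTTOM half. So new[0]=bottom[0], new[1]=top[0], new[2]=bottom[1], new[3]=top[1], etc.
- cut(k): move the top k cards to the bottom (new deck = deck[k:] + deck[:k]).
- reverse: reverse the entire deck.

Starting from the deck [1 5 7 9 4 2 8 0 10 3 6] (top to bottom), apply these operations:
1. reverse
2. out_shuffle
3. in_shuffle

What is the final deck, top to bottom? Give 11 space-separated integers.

Answer: 7 6 0 4 5 3 8 9 1 10 2

Derivation:
After op 1 (reverse): [6 3 10 0 8 2 4 9 7 5 1]
After op 2 (out_shuffle): [6 4 3 9 10 7 0 5 8 1 2]
After op 3 (in_shuffle): [7 6 0 4 5 3 8 9 1 10 2]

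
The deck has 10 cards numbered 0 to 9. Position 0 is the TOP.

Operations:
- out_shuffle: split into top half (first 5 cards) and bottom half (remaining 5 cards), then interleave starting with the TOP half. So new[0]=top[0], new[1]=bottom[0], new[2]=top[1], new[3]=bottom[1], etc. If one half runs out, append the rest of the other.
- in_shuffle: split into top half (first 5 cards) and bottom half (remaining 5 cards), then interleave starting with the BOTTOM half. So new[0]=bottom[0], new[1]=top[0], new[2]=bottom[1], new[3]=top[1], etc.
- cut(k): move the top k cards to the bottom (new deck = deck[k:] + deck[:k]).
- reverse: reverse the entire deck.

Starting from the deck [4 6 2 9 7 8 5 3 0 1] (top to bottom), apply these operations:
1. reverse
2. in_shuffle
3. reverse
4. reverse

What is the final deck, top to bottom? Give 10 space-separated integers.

After op 1 (reverse): [1 0 3 5 8 7 9 2 6 4]
After op 2 (in_shuffle): [7 1 9 0 2 3 6 5 4 8]
After op 3 (reverse): [8 4 5 6 3 2 0 9 1 7]
After op 4 (reverse): [7 1 9 0 2 3 6 5 4 8]

Answer: 7 1 9 0 2 3 6 5 4 8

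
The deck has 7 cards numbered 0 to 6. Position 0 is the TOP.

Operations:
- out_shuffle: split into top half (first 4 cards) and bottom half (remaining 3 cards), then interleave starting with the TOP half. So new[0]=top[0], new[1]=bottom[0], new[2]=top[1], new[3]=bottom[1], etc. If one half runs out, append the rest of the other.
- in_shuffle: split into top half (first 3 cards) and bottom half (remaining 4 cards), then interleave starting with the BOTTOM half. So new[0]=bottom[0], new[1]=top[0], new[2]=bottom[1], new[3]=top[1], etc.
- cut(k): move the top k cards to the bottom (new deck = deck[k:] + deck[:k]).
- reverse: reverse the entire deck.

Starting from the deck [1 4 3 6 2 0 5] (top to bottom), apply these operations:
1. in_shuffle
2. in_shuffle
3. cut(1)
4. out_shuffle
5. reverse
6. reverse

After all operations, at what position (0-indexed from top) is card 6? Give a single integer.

After op 1 (in_shuffle): [6 1 2 4 0 3 5]
After op 2 (in_shuffle): [4 6 0 1 3 2 5]
After op 3 (cut(1)): [6 0 1 3 2 5 4]
After op 4 (out_shuffle): [6 2 0 5 1 4 3]
After op 5 (reverse): [3 4 1 5 0 2 6]
After op 6 (reverse): [6 2 0 5 1 4 3]
Card 6 is at position 0.

Answer: 0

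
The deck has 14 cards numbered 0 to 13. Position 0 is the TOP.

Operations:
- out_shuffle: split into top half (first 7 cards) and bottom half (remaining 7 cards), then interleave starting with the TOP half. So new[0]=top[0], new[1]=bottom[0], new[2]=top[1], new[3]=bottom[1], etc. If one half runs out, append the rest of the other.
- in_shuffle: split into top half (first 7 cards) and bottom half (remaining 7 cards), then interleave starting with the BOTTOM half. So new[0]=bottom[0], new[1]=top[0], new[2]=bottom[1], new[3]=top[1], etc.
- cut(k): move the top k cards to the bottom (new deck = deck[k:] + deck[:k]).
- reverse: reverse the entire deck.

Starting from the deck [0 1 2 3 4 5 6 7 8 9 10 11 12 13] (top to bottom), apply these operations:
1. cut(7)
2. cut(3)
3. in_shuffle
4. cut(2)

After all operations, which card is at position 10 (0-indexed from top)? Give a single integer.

Answer: 9

Derivation:
After op 1 (cut(7)): [7 8 9 10 11 12 13 0 1 2 3 4 5 6]
After op 2 (cut(3)): [10 11 12 13 0 1 2 3 4 5 6 7 8 9]
After op 3 (in_shuffle): [3 10 4 11 5 12 6 13 7 0 8 1 9 2]
After op 4 (cut(2)): [4 11 5 12 6 13 7 0 8 1 9 2 3 10]
Position 10: card 9.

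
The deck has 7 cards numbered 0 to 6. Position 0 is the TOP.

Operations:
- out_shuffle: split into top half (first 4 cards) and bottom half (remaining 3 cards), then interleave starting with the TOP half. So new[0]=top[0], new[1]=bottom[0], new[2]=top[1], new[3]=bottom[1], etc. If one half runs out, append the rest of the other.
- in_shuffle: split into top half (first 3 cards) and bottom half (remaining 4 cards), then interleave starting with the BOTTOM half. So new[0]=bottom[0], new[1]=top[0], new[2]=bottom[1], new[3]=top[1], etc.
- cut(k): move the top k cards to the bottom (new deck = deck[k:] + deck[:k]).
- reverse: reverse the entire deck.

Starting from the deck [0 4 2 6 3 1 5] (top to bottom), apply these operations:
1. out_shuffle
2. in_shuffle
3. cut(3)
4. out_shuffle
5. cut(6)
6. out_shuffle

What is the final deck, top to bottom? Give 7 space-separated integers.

After op 1 (out_shuffle): [0 3 4 1 2 5 6]
After op 2 (in_shuffle): [1 0 2 3 5 4 6]
After op 3 (cut(3)): [3 5 4 6 1 0 2]
After op 4 (out_shuffle): [3 1 5 0 4 2 6]
After op 5 (cut(6)): [6 3 1 5 0 4 2]
After op 6 (out_shuffle): [6 0 3 4 1 2 5]

Answer: 6 0 3 4 1 2 5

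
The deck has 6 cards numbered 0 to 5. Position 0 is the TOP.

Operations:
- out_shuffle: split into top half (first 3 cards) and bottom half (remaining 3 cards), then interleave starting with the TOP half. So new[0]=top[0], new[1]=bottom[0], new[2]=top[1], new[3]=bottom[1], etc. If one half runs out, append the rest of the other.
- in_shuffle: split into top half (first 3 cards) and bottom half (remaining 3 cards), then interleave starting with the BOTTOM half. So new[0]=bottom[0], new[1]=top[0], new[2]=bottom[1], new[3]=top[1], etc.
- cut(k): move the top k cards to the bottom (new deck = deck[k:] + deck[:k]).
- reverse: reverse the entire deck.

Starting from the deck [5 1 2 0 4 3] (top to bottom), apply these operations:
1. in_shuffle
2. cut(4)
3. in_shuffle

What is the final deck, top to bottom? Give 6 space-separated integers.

After op 1 (in_shuffle): [0 5 4 1 3 2]
After op 2 (cut(4)): [3 2 0 5 4 1]
After op 3 (in_shuffle): [5 3 4 2 1 0]

Answer: 5 3 4 2 1 0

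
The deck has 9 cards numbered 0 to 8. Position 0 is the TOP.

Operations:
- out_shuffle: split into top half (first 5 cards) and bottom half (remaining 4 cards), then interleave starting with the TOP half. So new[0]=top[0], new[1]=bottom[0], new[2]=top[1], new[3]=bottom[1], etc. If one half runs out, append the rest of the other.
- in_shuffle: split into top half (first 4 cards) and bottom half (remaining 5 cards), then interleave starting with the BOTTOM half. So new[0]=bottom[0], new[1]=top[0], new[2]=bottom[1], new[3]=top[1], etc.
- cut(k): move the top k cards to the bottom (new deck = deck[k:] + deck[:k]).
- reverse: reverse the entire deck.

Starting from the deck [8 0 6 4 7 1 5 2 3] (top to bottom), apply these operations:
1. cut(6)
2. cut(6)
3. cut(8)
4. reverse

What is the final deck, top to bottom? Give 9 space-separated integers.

After op 1 (cut(6)): [5 2 3 8 0 6 4 7 1]
After op 2 (cut(6)): [4 7 1 5 2 3 8 0 6]
After op 3 (cut(8)): [6 4 7 1 5 2 3 8 0]
After op 4 (reverse): [0 8 3 2 5 1 7 4 6]

Answer: 0 8 3 2 5 1 7 4 6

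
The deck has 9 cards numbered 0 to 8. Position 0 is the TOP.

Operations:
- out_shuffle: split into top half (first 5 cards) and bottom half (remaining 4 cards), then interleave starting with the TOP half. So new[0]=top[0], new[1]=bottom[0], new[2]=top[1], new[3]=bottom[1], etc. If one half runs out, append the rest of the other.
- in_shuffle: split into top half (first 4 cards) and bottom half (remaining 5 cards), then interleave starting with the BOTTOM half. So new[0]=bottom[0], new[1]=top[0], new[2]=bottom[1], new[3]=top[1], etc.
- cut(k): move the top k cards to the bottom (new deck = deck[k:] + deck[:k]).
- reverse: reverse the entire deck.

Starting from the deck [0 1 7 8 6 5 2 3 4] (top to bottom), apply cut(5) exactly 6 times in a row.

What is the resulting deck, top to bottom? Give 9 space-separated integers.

Answer: 8 6 5 2 3 4 0 1 7

Derivation:
After op 1 (cut(5)): [5 2 3 4 0 1 7 8 6]
After op 2 (cut(5)): [1 7 8 6 5 2 3 4 0]
After op 3 (cut(5)): [2 3 4 0 1 7 8 6 5]
After op 4 (cut(5)): [7 8 6 5 2 3 4 0 1]
After op 5 (cut(5)): [3 4 0 1 7 8 6 5 2]
After op 6 (cut(5)): [8 6 5 2 3 4 0 1 7]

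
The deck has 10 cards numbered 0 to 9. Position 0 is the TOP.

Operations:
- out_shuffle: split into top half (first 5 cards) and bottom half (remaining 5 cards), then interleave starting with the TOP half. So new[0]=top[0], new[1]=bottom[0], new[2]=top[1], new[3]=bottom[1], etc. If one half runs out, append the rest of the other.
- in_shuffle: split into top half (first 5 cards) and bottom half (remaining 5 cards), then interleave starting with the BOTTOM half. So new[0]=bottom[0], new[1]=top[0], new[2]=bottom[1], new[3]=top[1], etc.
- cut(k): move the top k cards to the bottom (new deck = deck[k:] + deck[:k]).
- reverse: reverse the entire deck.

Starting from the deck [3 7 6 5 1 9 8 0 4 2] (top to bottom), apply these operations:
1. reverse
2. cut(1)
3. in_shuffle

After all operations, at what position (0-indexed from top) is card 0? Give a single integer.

Answer: 3

Derivation:
After op 1 (reverse): [2 4 0 8 9 1 5 6 7 3]
After op 2 (cut(1)): [4 0 8 9 1 5 6 7 3 2]
After op 3 (in_shuffle): [5 4 6 0 7 8 3 9 2 1]
Card 0 is at position 3.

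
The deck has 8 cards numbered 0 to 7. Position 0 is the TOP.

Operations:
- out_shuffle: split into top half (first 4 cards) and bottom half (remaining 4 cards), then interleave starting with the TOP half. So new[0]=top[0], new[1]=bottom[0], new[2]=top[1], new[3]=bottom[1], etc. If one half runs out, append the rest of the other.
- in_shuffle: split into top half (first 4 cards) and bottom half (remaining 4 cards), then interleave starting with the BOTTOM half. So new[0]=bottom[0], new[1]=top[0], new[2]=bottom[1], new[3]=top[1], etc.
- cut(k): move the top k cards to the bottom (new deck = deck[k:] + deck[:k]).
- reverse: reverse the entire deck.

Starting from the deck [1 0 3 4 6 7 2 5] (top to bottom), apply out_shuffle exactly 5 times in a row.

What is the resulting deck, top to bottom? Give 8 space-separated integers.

After op 1 (out_shuffle): [1 6 0 7 3 2 4 5]
After op 2 (out_shuffle): [1 3 6 2 0 4 7 5]
After op 3 (out_shuffle): [1 0 3 4 6 7 2 5]
After op 4 (out_shuffle): [1 6 0 7 3 2 4 5]
After op 5 (out_shuffle): [1 3 6 2 0 4 7 5]

Answer: 1 3 6 2 0 4 7 5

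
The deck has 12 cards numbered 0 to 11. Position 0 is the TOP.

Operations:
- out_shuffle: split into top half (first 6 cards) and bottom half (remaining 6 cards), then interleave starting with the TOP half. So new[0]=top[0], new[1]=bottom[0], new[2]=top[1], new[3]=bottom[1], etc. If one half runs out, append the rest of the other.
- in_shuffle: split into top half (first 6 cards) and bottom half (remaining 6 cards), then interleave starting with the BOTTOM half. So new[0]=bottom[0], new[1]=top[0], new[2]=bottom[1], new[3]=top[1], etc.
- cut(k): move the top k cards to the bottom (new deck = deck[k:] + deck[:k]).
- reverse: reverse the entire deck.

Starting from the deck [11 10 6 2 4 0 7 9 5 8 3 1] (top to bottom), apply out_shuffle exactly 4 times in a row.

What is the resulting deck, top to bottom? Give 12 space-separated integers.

Answer: 11 8 9 0 2 10 3 5 7 4 6 1

Derivation:
After op 1 (out_shuffle): [11 7 10 9 6 5 2 8 4 3 0 1]
After op 2 (out_shuffle): [11 2 7 8 10 4 9 3 6 0 5 1]
After op 3 (out_shuffle): [11 9 2 3 7 6 8 0 10 5 4 1]
After op 4 (out_shuffle): [11 8 9 0 2 10 3 5 7 4 6 1]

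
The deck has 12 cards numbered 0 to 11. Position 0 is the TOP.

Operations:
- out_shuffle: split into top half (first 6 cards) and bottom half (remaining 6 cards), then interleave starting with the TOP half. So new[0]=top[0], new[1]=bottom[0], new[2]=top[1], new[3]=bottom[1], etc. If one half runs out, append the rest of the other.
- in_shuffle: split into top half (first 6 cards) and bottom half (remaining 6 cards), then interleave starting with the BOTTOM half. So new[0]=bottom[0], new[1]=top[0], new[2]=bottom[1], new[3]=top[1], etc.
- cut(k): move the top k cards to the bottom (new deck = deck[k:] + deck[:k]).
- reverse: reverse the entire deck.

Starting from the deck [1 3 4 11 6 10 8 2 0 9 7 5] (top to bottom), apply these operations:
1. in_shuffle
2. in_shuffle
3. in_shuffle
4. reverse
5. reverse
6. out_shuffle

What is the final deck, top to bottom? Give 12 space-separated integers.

Answer: 6 0 9 1 3 10 8 7 5 4 11 2

Derivation:
After op 1 (in_shuffle): [8 1 2 3 0 4 9 11 7 6 5 10]
After op 2 (in_shuffle): [9 8 11 1 7 2 6 3 5 0 10 4]
After op 3 (in_shuffle): [6 9 3 8 5 11 0 1 10 7 4 2]
After op 4 (reverse): [2 4 7 10 1 0 11 5 8 3 9 6]
After op 5 (reverse): [6 9 3 8 5 11 0 1 10 7 4 2]
After op 6 (out_shuffle): [6 0 9 1 3 10 8 7 5 4 11 2]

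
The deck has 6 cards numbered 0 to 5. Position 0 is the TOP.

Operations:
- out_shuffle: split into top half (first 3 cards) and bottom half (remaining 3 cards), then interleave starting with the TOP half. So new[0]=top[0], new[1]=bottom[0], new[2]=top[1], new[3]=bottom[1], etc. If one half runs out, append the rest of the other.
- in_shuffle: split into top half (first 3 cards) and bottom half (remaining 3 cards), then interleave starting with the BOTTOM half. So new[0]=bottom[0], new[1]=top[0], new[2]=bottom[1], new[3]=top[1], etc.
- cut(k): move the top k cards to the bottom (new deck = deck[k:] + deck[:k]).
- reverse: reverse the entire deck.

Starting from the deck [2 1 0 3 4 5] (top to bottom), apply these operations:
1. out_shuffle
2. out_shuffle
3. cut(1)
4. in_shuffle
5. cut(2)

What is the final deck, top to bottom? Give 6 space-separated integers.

Answer: 5 3 2 0 1 4

Derivation:
After op 1 (out_shuffle): [2 3 1 4 0 5]
After op 2 (out_shuffle): [2 4 3 0 1 5]
After op 3 (cut(1)): [4 3 0 1 5 2]
After op 4 (in_shuffle): [1 4 5 3 2 0]
After op 5 (cut(2)): [5 3 2 0 1 4]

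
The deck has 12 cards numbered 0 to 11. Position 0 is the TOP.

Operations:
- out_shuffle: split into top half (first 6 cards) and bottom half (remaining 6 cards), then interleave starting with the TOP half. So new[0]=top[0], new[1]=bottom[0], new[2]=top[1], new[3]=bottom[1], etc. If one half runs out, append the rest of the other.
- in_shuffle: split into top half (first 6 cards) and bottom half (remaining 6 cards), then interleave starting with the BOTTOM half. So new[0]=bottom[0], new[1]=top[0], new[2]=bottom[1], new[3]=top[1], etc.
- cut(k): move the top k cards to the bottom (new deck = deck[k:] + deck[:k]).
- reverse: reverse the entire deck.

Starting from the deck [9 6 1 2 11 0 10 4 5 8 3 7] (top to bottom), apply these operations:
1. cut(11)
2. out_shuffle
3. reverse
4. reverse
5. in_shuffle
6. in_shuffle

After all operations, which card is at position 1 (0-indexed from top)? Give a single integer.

Answer: 1

Derivation:
After op 1 (cut(11)): [7 9 6 1 2 11 0 10 4 5 8 3]
After op 2 (out_shuffle): [7 0 9 10 6 4 1 5 2 8 11 3]
After op 3 (reverse): [3 11 8 2 5 1 4 6 10 9 0 7]
After op 4 (reverse): [7 0 9 10 6 4 1 5 2 8 11 3]
After op 5 (in_shuffle): [1 7 5 0 2 9 8 10 11 6 3 4]
After op 6 (in_shuffle): [8 1 10 7 11 5 6 0 3 2 4 9]
Position 1: card 1.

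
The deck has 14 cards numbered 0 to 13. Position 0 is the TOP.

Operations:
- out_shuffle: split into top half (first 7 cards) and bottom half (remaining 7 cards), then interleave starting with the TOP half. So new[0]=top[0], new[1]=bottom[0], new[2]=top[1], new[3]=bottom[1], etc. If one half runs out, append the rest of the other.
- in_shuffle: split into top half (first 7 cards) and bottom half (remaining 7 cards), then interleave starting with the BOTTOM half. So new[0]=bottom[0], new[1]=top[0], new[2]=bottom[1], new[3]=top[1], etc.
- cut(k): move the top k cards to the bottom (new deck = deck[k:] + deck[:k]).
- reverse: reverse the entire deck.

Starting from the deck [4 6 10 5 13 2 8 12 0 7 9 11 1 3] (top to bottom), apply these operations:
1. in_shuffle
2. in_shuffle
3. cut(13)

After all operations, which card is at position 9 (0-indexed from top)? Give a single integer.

After op 1 (in_shuffle): [12 4 0 6 7 10 9 5 11 13 1 2 3 8]
After op 2 (in_shuffle): [5 12 11 4 13 0 1 6 2 7 3 10 8 9]
After op 3 (cut(13)): [9 5 12 11 4 13 0 1 6 2 7 3 10 8]
Position 9: card 2.

Answer: 2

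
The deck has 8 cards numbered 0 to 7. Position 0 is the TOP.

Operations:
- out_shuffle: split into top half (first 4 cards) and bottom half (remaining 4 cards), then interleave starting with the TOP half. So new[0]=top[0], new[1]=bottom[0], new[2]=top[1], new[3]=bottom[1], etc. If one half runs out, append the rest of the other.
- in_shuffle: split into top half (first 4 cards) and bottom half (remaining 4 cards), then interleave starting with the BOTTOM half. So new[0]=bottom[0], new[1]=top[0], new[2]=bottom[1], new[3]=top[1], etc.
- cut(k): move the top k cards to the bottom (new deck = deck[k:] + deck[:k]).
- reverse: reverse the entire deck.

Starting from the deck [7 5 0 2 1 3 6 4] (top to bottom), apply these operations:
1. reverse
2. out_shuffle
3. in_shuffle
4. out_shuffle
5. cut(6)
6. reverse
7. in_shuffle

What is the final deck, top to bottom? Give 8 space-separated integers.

After op 1 (reverse): [4 6 3 1 2 0 5 7]
After op 2 (out_shuffle): [4 2 6 0 3 5 1 7]
After op 3 (in_shuffle): [3 4 5 2 1 6 7 0]
After op 4 (out_shuffle): [3 1 4 6 5 7 2 0]
After op 5 (cut(6)): [2 0 3 1 4 6 5 7]
After op 6 (reverse): [7 5 6 4 1 3 0 2]
After op 7 (in_shuffle): [1 7 3 5 0 6 2 4]

Answer: 1 7 3 5 0 6 2 4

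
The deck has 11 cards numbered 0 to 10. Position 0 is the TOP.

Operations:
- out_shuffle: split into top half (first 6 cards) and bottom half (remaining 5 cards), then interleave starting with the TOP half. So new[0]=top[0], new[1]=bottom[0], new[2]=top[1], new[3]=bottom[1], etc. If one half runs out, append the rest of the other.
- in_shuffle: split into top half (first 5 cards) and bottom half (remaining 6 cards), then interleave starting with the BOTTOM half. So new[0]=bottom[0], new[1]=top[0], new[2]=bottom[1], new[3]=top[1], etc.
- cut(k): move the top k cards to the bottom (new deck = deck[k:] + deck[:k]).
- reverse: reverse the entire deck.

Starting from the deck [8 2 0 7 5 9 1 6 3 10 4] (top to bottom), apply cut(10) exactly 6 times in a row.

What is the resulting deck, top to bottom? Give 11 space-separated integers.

Answer: 9 1 6 3 10 4 8 2 0 7 5

Derivation:
After op 1 (cut(10)): [4 8 2 0 7 5 9 1 6 3 10]
After op 2 (cut(10)): [10 4 8 2 0 7 5 9 1 6 3]
After op 3 (cut(10)): [3 10 4 8 2 0 7 5 9 1 6]
After op 4 (cut(10)): [6 3 10 4 8 2 0 7 5 9 1]
After op 5 (cut(10)): [1 6 3 10 4 8 2 0 7 5 9]
After op 6 (cut(10)): [9 1 6 3 10 4 8 2 0 7 5]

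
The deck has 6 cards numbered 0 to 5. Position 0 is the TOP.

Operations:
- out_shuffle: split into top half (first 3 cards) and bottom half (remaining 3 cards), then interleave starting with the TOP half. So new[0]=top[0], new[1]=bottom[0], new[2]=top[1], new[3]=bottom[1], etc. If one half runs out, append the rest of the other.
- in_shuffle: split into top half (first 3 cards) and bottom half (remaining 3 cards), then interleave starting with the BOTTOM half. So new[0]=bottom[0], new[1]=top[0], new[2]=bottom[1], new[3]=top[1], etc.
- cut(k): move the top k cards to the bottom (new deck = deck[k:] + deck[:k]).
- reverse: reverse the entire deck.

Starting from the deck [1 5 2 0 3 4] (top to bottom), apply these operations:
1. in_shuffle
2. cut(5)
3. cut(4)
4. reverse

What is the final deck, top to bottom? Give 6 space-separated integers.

After op 1 (in_shuffle): [0 1 3 5 4 2]
After op 2 (cut(5)): [2 0 1 3 5 4]
After op 3 (cut(4)): [5 4 2 0 1 3]
After op 4 (reverse): [3 1 0 2 4 5]

Answer: 3 1 0 2 4 5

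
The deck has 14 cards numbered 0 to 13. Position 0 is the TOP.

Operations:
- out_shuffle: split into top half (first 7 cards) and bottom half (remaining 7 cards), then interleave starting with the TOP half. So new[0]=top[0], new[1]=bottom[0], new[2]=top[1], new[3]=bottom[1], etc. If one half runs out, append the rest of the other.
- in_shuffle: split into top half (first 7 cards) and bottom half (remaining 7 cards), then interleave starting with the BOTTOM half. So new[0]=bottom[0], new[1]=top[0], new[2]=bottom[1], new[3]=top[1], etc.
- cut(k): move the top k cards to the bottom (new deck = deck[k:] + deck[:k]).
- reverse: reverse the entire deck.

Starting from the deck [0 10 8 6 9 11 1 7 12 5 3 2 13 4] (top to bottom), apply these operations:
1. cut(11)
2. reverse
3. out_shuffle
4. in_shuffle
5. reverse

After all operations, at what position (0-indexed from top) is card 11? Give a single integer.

After op 1 (cut(11)): [2 13 4 0 10 8 6 9 11 1 7 12 5 3]
After op 2 (reverse): [3 5 12 7 1 11 9 6 8 10 0 4 13 2]
After op 3 (out_shuffle): [3 6 5 8 12 10 7 0 1 4 11 13 9 2]
After op 4 (in_shuffle): [0 3 1 6 4 5 11 8 13 12 9 10 2 7]
After op 5 (reverse): [7 2 10 9 12 13 8 11 5 4 6 1 3 0]
Card 11 is at position 7.

Answer: 7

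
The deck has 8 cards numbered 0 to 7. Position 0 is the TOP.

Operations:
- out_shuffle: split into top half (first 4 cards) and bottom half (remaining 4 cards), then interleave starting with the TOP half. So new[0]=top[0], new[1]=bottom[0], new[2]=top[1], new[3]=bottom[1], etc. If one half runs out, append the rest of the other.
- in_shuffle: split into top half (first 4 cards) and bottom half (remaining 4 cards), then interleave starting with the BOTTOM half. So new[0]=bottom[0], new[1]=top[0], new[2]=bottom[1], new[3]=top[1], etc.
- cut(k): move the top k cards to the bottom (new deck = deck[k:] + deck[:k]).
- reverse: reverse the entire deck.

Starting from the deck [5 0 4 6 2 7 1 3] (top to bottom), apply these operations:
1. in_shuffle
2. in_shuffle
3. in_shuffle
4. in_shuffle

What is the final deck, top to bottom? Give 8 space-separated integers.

After op 1 (in_shuffle): [2 5 7 0 1 4 3 6]
After op 2 (in_shuffle): [1 2 4 5 3 7 6 0]
After op 3 (in_shuffle): [3 1 7 2 6 4 0 5]
After op 4 (in_shuffle): [6 3 4 1 0 7 5 2]

Answer: 6 3 4 1 0 7 5 2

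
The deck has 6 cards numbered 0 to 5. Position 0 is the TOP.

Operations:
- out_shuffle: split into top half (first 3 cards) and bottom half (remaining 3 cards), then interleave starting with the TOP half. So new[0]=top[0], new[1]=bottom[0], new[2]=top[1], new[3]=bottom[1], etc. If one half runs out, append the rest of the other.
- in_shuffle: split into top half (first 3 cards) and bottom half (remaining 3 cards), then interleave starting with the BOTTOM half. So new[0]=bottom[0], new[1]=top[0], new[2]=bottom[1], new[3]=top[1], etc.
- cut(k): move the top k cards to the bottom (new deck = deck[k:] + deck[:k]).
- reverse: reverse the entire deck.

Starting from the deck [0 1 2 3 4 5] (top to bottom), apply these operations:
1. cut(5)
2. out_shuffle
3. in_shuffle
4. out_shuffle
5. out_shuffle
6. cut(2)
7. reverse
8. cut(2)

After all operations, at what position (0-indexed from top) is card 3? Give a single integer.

Answer: 5

Derivation:
After op 1 (cut(5)): [5 0 1 2 3 4]
After op 2 (out_shuffle): [5 2 0 3 1 4]
After op 3 (in_shuffle): [3 5 1 2 4 0]
After op 4 (out_shuffle): [3 2 5 4 1 0]
After op 5 (out_shuffle): [3 4 2 1 5 0]
After op 6 (cut(2)): [2 1 5 0 3 4]
After op 7 (reverse): [4 3 0 5 1 2]
After op 8 (cut(2)): [0 5 1 2 4 3]
Card 3 is at position 5.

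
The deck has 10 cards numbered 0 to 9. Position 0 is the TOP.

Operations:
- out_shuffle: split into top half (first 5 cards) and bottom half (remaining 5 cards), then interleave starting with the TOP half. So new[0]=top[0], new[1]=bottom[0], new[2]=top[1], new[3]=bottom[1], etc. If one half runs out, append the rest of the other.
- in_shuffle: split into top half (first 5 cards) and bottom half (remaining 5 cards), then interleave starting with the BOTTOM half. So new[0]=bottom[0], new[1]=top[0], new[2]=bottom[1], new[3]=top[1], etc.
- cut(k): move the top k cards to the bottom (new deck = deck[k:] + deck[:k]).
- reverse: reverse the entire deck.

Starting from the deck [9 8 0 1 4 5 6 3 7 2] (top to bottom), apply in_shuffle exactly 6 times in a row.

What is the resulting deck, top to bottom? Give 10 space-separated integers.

Answer: 4 2 1 7 0 3 8 6 9 5

Derivation:
After op 1 (in_shuffle): [5 9 6 8 3 0 7 1 2 4]
After op 2 (in_shuffle): [0 5 7 9 1 6 2 8 4 3]
After op 3 (in_shuffle): [6 0 2 5 8 7 4 9 3 1]
After op 4 (in_shuffle): [7 6 4 0 9 2 3 5 1 8]
After op 5 (in_shuffle): [2 7 3 6 5 4 1 0 8 9]
After op 6 (in_shuffle): [4 2 1 7 0 3 8 6 9 5]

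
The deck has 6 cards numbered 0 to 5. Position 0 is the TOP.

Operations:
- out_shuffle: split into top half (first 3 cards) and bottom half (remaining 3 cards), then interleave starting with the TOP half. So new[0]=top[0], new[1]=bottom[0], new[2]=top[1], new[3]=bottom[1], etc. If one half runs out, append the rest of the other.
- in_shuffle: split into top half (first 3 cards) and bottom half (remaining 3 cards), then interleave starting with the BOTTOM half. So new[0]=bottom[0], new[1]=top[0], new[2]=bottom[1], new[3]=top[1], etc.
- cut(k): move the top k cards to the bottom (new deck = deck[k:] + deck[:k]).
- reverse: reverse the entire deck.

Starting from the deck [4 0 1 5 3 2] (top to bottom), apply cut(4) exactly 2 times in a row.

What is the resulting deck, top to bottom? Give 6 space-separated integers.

Answer: 1 5 3 2 4 0

Derivation:
After op 1 (cut(4)): [3 2 4 0 1 5]
After op 2 (cut(4)): [1 5 3 2 4 0]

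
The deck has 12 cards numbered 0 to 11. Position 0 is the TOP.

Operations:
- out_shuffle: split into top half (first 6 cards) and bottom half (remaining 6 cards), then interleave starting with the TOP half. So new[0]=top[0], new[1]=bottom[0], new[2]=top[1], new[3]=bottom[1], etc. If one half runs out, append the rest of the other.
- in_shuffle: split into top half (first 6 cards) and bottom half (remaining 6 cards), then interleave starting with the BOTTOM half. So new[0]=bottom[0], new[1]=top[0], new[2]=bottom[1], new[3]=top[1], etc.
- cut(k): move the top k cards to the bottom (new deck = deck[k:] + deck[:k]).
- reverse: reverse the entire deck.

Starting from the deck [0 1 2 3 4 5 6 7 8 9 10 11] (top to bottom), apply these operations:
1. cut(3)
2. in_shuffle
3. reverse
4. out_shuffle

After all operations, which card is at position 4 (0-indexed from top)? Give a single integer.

After op 1 (cut(3)): [3 4 5 6 7 8 9 10 11 0 1 2]
After op 2 (in_shuffle): [9 3 10 4 11 5 0 6 1 7 2 8]
After op 3 (reverse): [8 2 7 1 6 0 5 11 4 10 3 9]
After op 4 (out_shuffle): [8 5 2 11 7 4 1 10 6 3 0 9]
Position 4: card 7.

Answer: 7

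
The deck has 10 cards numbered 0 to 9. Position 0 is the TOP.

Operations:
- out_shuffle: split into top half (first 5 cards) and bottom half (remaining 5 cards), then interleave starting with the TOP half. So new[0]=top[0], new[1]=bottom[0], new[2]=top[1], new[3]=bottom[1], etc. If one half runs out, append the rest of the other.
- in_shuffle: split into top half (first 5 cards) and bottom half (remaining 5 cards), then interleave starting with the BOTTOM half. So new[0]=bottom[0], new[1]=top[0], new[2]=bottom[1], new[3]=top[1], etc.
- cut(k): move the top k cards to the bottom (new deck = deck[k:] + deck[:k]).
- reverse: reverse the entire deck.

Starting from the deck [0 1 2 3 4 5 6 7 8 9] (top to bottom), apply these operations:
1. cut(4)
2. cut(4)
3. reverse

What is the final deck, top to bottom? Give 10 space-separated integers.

After op 1 (cut(4)): [4 5 6 7 8 9 0 1 2 3]
After op 2 (cut(4)): [8 9 0 1 2 3 4 5 6 7]
After op 3 (reverse): [7 6 5 4 3 2 1 0 9 8]

Answer: 7 6 5 4 3 2 1 0 9 8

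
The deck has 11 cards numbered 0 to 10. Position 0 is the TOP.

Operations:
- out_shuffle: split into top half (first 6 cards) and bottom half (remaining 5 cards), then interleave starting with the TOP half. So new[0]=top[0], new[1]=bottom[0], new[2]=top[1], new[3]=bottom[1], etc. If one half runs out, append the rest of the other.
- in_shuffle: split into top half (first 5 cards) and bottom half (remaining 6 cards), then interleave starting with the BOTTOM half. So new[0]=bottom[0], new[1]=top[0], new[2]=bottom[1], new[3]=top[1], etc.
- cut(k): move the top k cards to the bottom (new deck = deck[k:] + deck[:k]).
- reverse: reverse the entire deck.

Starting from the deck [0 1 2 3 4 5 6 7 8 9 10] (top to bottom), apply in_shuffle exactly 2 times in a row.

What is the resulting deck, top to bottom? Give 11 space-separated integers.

After op 1 (in_shuffle): [5 0 6 1 7 2 8 3 9 4 10]
After op 2 (in_shuffle): [2 5 8 0 3 6 9 1 4 7 10]

Answer: 2 5 8 0 3 6 9 1 4 7 10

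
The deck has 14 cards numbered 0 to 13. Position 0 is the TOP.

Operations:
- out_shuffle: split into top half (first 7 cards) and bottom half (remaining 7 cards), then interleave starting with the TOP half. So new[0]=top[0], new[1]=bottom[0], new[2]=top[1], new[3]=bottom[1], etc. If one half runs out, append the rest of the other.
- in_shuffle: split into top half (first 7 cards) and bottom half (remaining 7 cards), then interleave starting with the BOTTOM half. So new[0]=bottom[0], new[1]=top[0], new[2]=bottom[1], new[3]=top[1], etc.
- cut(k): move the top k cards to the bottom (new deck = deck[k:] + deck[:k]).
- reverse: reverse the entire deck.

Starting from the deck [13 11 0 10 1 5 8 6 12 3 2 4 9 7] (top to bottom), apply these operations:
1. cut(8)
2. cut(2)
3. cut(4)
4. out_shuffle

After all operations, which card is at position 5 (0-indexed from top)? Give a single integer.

Answer: 3

Derivation:
After op 1 (cut(8)): [12 3 2 4 9 7 13 11 0 10 1 5 8 6]
After op 2 (cut(2)): [2 4 9 7 13 11 0 10 1 5 8 6 12 3]
After op 3 (cut(4)): [13 11 0 10 1 5 8 6 12 3 2 4 9 7]
After op 4 (out_shuffle): [13 6 11 12 0 3 10 2 1 4 5 9 8 7]
Position 5: card 3.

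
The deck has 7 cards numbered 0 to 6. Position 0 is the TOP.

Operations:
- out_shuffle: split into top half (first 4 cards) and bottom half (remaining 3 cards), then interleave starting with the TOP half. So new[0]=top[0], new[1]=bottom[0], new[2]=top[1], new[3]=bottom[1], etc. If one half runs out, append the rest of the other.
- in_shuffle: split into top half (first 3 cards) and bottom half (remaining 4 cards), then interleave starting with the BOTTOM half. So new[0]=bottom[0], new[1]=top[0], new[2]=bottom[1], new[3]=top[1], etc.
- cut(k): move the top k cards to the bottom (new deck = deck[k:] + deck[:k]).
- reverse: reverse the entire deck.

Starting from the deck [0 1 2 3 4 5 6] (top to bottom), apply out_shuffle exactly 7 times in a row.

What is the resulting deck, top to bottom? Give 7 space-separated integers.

After op 1 (out_shuffle): [0 4 1 5 2 6 3]
After op 2 (out_shuffle): [0 2 4 6 1 3 5]
After op 3 (out_shuffle): [0 1 2 3 4 5 6]
After op 4 (out_shuffle): [0 4 1 5 2 6 3]
After op 5 (out_shuffle): [0 2 4 6 1 3 5]
After op 6 (out_shuffle): [0 1 2 3 4 5 6]
After op 7 (out_shuffle): [0 4 1 5 2 6 3]

Answer: 0 4 1 5 2 6 3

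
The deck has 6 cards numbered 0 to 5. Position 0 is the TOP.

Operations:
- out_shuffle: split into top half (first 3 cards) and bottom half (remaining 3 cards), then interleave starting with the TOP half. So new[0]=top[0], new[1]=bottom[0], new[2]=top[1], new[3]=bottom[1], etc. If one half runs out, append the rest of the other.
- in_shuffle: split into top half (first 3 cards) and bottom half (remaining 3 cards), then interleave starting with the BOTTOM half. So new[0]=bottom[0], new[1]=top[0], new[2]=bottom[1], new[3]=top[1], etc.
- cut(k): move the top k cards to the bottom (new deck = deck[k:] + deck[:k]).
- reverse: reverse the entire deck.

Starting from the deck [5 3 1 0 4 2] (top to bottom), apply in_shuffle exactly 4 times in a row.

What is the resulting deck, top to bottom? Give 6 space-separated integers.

After op 1 (in_shuffle): [0 5 4 3 2 1]
After op 2 (in_shuffle): [3 0 2 5 1 4]
After op 3 (in_shuffle): [5 3 1 0 4 2]
After op 4 (in_shuffle): [0 5 4 3 2 1]

Answer: 0 5 4 3 2 1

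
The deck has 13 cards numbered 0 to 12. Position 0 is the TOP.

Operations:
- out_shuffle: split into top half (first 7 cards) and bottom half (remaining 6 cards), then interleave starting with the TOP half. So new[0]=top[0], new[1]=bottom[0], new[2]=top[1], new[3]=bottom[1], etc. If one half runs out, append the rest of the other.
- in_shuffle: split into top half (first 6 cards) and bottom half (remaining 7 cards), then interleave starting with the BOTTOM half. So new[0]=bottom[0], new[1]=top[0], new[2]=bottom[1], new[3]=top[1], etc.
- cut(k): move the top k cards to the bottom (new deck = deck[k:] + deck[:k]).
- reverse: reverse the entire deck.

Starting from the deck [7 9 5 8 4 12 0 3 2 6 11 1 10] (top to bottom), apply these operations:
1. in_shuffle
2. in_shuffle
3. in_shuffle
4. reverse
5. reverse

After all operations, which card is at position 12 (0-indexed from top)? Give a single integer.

After op 1 (in_shuffle): [0 7 3 9 2 5 6 8 11 4 1 12 10]
After op 2 (in_shuffle): [6 0 8 7 11 3 4 9 1 2 12 5 10]
After op 3 (in_shuffle): [4 6 9 0 1 8 2 7 12 11 5 3 10]
After op 4 (reverse): [10 3 5 11 12 7 2 8 1 0 9 6 4]
After op 5 (reverse): [4 6 9 0 1 8 2 7 12 11 5 3 10]
Position 12: card 10.

Answer: 10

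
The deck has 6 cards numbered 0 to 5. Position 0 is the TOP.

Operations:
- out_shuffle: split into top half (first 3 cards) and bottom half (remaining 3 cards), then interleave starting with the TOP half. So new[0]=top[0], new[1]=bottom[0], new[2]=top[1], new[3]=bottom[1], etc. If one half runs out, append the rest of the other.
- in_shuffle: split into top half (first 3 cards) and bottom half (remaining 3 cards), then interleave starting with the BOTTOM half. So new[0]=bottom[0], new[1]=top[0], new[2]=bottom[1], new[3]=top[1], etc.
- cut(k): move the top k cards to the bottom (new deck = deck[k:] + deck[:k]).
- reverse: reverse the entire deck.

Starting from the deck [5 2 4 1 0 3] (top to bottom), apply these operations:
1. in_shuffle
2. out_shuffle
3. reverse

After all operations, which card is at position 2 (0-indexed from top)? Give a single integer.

After op 1 (in_shuffle): [1 5 0 2 3 4]
After op 2 (out_shuffle): [1 2 5 3 0 4]
After op 3 (reverse): [4 0 3 5 2 1]
Position 2: card 3.

Answer: 3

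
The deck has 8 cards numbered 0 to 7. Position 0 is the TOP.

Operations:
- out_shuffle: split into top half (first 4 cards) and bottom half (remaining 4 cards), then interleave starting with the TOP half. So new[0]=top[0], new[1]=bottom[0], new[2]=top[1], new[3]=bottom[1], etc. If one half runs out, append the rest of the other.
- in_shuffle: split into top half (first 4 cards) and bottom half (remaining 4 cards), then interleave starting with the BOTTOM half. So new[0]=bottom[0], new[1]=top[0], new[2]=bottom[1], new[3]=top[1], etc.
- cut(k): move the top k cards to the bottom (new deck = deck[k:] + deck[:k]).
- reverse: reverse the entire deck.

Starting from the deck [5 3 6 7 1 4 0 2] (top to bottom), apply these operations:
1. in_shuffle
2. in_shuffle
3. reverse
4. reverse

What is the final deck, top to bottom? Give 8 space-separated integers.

After op 1 (in_shuffle): [1 5 4 3 0 6 2 7]
After op 2 (in_shuffle): [0 1 6 5 2 4 7 3]
After op 3 (reverse): [3 7 4 2 5 6 1 0]
After op 4 (reverse): [0 1 6 5 2 4 7 3]

Answer: 0 1 6 5 2 4 7 3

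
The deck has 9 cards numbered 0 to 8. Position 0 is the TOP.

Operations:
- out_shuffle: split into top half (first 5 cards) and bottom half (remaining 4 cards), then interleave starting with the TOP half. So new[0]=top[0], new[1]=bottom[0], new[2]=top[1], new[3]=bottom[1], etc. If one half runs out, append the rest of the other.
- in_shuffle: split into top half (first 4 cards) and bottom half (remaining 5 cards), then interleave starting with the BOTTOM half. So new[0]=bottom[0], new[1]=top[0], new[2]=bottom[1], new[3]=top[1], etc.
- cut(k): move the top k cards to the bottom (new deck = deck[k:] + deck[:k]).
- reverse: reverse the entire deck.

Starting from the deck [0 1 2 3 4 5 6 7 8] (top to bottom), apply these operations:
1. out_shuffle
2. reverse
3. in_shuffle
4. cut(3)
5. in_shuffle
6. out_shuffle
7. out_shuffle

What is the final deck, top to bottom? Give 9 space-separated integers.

After op 1 (out_shuffle): [0 5 1 6 2 7 3 8 4]
After op 2 (reverse): [4 8 3 7 2 6 1 5 0]
After op 3 (in_shuffle): [2 4 6 8 1 3 5 7 0]
After op 4 (cut(3)): [8 1 3 5 7 0 2 4 6]
After op 5 (in_shuffle): [7 8 0 1 2 3 4 5 6]
After op 6 (out_shuffle): [7 3 8 4 0 5 1 6 2]
After op 7 (out_shuffle): [7 5 3 1 8 6 4 2 0]

Answer: 7 5 3 1 8 6 4 2 0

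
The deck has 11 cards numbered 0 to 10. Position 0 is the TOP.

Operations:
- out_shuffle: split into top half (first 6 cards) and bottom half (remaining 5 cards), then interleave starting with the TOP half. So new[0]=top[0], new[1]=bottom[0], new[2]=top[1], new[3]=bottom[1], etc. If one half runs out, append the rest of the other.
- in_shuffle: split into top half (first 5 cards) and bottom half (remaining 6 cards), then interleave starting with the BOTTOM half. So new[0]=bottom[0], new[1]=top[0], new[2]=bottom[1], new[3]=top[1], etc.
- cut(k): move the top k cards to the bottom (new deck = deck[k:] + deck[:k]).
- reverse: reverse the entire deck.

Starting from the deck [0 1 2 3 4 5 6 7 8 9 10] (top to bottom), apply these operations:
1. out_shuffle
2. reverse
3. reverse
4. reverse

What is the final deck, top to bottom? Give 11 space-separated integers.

After op 1 (out_shuffle): [0 6 1 7 2 8 3 9 4 10 5]
After op 2 (reverse): [5 10 4 9 3 8 2 7 1 6 0]
After op 3 (reverse): [0 6 1 7 2 8 3 9 4 10 5]
After op 4 (reverse): [5 10 4 9 3 8 2 7 1 6 0]

Answer: 5 10 4 9 3 8 2 7 1 6 0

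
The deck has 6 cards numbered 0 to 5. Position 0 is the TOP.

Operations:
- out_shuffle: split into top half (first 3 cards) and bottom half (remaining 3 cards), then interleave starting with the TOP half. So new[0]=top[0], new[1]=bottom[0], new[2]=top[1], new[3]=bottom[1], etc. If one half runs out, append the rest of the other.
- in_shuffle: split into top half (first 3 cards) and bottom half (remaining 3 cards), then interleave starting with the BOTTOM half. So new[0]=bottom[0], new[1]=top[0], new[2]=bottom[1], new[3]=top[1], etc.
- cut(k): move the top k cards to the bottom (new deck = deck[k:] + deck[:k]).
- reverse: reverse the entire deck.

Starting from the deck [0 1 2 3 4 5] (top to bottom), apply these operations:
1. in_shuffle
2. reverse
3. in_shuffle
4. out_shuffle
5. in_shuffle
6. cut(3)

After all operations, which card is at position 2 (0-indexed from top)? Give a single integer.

After op 1 (in_shuffle): [3 0 4 1 5 2]
After op 2 (reverse): [2 5 1 4 0 3]
After op 3 (in_shuffle): [4 2 0 5 3 1]
After op 4 (out_shuffle): [4 5 2 3 0 1]
After op 5 (in_shuffle): [3 4 0 5 1 2]
After op 6 (cut(3)): [5 1 2 3 4 0]
Position 2: card 2.

Answer: 2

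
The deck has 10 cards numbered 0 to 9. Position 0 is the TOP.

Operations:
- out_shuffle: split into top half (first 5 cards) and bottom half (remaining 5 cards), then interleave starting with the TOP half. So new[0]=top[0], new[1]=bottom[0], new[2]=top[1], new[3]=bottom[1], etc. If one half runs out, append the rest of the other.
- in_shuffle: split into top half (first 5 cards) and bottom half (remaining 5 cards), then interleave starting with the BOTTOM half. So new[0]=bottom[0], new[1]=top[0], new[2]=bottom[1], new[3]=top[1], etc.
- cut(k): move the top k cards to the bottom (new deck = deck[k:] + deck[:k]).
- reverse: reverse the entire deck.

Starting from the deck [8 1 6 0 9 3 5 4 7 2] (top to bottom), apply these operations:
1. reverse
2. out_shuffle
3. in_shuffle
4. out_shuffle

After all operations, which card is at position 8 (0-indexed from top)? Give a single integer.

Answer: 1

Derivation:
After op 1 (reverse): [2 7 4 5 3 9 0 6 1 8]
After op 2 (out_shuffle): [2 9 7 0 4 6 5 1 3 8]
After op 3 (in_shuffle): [6 2 5 9 1 7 3 0 8 4]
After op 4 (out_shuffle): [6 7 2 3 5 0 9 8 1 4]
Position 8: card 1.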